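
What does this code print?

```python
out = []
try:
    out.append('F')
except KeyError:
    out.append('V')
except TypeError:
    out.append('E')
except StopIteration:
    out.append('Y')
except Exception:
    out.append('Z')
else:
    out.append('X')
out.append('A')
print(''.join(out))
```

Execution trace: 'F' (try body, no exception) → 'X' (else) → 'A' (after the try/except). Output: FXA

Answer: FXA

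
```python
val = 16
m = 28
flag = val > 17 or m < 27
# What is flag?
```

Trace:
`val = 16` → val = 16
`m = 28` → m = 28
`flag = val > 17 or m < 27` → flag = False
So flag = False

Answer: False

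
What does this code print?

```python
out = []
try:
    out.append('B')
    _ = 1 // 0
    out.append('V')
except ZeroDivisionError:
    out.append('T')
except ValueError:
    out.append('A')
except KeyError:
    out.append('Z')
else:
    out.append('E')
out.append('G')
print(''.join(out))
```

Execution trace: 'B' (try body) → 'T' (except ZeroDivisionError) → 'G' (after the try/except). Output: BTG

Answer: BTG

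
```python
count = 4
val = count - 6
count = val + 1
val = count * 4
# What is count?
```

Trace:
`count = 4` → count = 4
`val = count - 6` → val = -2
`count = val + 1` → count = -1
`val = count * 4` → val = -4
So count = -1

Answer: -1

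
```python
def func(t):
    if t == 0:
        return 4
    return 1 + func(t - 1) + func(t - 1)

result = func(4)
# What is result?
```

func(t) = 1 + 2·func(t-1), func(0)=4. Closed form: (4+1)·2^4 - 1 = 79.

Answer: 79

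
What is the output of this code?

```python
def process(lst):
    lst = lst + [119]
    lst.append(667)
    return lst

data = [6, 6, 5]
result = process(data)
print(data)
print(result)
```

Key concept: rebinding parameter vs mutation.
Step by step:
`data = [6, 6, 5]` → data = [6, 6, 5]
`result = process(data)` → result = [6, 6, 5, 119, 667]
`print(data)` → prints [6, 6, 5]
`print(result)` → prints [6, 6, 5, 119, 667]

Answer:
[6, 6, 5]
[6, 6, 5, 119, 667]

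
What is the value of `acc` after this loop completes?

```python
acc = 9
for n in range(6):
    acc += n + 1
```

Start at 9, add 1 to 6 = 30
`acc` takes the values: 9 → 10 → 12 → 15 → 19 → 24 → 30

Answer: 30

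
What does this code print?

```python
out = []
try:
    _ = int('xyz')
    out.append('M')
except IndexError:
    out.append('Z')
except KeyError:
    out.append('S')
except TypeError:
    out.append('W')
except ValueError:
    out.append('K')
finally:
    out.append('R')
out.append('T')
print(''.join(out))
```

Execution trace: 'K' (except ValueError) → 'R' (finally) → 'T' (after the try/except). Output: KRT

Answer: KRT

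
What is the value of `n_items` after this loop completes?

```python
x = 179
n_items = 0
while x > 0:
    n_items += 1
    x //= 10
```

Count digits by repeated division by 10
`n_items` takes the values: 0 → 1 → 2 → 3

Answer: 3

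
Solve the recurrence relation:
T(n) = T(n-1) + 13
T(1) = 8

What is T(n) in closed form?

Unrolling: T(n) = T(1) + 13·(n-1) = 8 + 13(n-1) = 13n - 5.

Answer: T(n) = 13n - 5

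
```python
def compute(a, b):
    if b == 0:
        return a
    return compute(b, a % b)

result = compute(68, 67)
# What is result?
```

compute(68, 67) -> compute(67, 1) -> compute(1, 0) -> 1

Answer: 1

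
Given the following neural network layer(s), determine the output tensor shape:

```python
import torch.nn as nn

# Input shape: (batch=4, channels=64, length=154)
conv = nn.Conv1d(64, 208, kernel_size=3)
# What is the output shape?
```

Input: (4, 64, 154) -> Output: (4, 208, 152)

Answer: (4, 208, 152)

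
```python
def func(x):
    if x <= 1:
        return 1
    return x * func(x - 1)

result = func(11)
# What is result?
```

func(11) = 11 * 10 * 9 * 8 * 7 * 6 * 5 * 4 * 3 * 2 * 1 = 39916800

Answer: 39916800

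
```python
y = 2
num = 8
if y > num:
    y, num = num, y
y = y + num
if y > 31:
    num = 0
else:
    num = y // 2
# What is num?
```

Trace:
`y = 2` → y = 2
`num = 8` → num = 8
`if y > num: ...` → y > num is False → no variable changes
`y = y + num` → y = 10
`if y > 31: ...` → y > 31 is False, take else branch → num = 5
So num = 5

Answer: 5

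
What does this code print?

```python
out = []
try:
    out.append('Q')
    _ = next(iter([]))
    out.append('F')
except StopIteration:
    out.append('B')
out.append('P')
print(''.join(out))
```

Execution trace: 'Q' (try body) → 'B' (except StopIteration) → 'P' (after the try/except). Output: QBP

Answer: QBP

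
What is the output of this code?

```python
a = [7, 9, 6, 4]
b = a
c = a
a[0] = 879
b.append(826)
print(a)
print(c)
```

Key concept: multiple aliases.
Step by step:
`a = [7, 9, 6, 4]` → a = [7, 9, 6, 4]
`b = a` → b = [7, 9, 6, 4] (same object as a)
`c = a` → c = [7, 9, 6, 4] (same object as a, b)
`a[0] = 879` → a = [879, 9, 6, 4] (same object as b, c); b = [879, 9, 6, 4] (same object as a, c); c = [879, 9, 6, 4] (same object as a, b)
`b.append(826)` → a = [879, 9, 6, 4, 826] (same object as b, c); b = [879, 9, 6, 4, 826] (same object as a, c); c = [879, 9, 6, 4, 826] (same object as a, b)
`print(a)` → prints [879, 9, 6, 4, 826]
`print(c)` → prints [879, 9, 6, 4, 826]

Answer:
[879, 9, 6, 4, 826]
[879, 9, 6, 4, 826]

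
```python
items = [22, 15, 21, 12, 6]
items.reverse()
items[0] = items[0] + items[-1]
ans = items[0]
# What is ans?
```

Trace:
`items = [22, 15, 21, 12, 6]` → items = [22, 15, 21, 12, 6]
`items.reverse()` → items = [6, 12, 21, 15, 22]
`items[0] = items[0] + items[-1]` → items = [28, 12, 21, 15, 22]
`ans = items[0]` → ans = 28
So ans = 28

Answer: 28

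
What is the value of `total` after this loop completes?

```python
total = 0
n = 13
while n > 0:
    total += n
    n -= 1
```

Sum 13 down to 1
`total` takes the values: 0 → 13 → 25 → 36 → 46 → 55 → 63 → 70 → 76 → 81 → 85 → 88 → 90 → 91

Answer: 91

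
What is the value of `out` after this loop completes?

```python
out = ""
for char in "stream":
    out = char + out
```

Reverse 'stream'
`out` takes the values: "" → "s" → "ts" → "rts" → "erts" → "aerts" → "maerts"

Answer: "maerts"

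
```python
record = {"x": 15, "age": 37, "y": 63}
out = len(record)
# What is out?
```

Trace:
`record = {"x": 15, "age": 37, "y": 63}` → record = {'x': 15, 'age': 37, 'y': 63}
`out = len(record)` → out = 3
So out = 3

Answer: 3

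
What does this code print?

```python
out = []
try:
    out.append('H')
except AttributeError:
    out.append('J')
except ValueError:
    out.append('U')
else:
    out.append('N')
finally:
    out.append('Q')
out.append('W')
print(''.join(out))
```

Execution trace: 'H' (try body, no exception) → 'N' (else) → 'Q' (finally) → 'W' (after the try/except). Output: HNQW

Answer: HNQW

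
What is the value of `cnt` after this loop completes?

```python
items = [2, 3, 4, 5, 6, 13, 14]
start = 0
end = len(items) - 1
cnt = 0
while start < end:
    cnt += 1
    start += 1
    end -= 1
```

Iterations until pointers meet (list length 7)
`cnt` takes the values: 0 → 1 → 2 → 3

Answer: 3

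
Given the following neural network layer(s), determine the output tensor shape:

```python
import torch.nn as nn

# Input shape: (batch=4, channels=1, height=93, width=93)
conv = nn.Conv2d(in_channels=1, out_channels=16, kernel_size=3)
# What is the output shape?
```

Input: (4, 1, 93, 93) -> Output: (4, 16, 91, 91)

Answer: (4, 16, 91, 91)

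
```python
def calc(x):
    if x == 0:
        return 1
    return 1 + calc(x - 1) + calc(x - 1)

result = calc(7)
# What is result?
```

calc(x) = 1 + 2·calc(x-1), calc(0)=1. Closed form: (1+1)·2^7 - 1 = 255.

Answer: 255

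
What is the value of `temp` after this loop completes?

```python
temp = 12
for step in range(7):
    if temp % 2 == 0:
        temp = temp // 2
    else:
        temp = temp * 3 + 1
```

Collatz-style transformation from 12
`temp` takes the values: 12 → 6 → 3 → 10 → 5 → 16 → 8 → 4

Answer: 4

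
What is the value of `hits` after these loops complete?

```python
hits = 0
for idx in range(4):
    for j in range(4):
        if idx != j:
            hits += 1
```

4² - 4 (exclude diagonal)
`hits` takes the values: 0 → 1 → 2 → 3 → 4 → 5 → 6 → 7 → 8 → 9 → 10 → 11 → 12

Answer: 12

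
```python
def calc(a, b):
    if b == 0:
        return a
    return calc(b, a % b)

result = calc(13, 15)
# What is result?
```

calc(13, 15) -> calc(15, 13) -> calc(13, 2) -> calc(2, 1) -> calc(1, 0) -> 1

Answer: 1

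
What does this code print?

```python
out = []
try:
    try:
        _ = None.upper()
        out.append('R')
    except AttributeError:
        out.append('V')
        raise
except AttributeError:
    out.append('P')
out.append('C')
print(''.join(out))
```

Execution trace: 'V' (inner except AttributeError) → 'P' (outer except AttributeError) → 'C' (after the try/except). Output: VPC

Answer: VPC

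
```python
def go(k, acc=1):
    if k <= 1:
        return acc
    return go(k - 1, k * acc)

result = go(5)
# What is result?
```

Accumulator trace (n, acc): (5, 1) -> (4, 5) -> (3, 20) -> (2, 60) -> (1, 120) -> return 120

Answer: 120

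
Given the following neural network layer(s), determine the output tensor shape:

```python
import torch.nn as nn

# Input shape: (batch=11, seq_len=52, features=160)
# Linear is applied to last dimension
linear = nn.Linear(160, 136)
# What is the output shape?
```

Input: (11, 52, 160) -> Output: (11, 52, 136)

Answer: (11, 52, 136)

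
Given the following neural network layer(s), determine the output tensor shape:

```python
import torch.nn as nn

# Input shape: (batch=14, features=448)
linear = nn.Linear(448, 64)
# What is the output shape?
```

Input: (14, 448) -> Output: (14, 64)

Answer: (14, 64)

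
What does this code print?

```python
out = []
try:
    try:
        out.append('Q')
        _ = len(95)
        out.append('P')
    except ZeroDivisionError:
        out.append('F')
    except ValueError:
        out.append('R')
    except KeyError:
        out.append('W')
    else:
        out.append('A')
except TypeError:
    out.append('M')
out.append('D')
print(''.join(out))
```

Execution trace: 'Q' (try body) → 'M' (outer except TypeError) → 'D' (after the try/except). Output: QMD

Answer: QMD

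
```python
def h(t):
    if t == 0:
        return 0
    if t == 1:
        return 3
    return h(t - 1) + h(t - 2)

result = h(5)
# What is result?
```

Build up from base cases: h(0)=0, h(1)=3, h(2)=3, h(3)=6, h(4)=9, h(5)=15

Answer: 15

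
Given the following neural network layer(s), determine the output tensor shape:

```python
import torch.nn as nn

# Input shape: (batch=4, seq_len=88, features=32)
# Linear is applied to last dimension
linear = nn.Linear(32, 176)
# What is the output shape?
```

Input: (4, 88, 32) -> Output: (4, 88, 176)

Answer: (4, 88, 176)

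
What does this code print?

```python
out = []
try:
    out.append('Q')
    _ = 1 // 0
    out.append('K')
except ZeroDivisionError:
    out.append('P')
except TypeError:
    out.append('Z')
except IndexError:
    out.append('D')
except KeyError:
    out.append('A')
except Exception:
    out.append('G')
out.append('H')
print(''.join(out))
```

Execution trace: 'Q' (try body) → 'P' (except ZeroDivisionError) → 'H' (after the try/except). Output: QPH

Answer: QPH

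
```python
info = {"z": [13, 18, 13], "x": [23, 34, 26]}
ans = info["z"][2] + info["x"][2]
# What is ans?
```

Trace:
`info = {"z": [13, 18, 13], "x": [23, 34, 26]}` → info = {'z': [13, 18, 13], 'x': [23, 34, 26]}
`ans = info["z"][2] + info["x"][2]` → ans = 39
So ans = 39

Answer: 39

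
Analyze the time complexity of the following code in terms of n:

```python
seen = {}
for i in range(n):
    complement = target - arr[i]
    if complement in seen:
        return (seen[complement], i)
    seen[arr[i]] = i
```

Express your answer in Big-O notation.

This is Two sum with hash map. Time complexity: O(n).

Answer: O(n)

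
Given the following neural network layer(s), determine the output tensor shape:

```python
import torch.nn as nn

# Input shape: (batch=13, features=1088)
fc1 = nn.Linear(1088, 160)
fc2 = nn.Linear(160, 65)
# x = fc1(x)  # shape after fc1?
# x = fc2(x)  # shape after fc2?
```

Input: (13, 1088) -> after fc1: (13, 160) -> Output: (13, 65)

Answer: (13, 65)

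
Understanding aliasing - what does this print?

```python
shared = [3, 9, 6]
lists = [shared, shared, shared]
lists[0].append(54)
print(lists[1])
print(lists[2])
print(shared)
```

Key concept: list of same reference.
Step by step:
`shared = [3, 9, 6]` → shared = [3, 9, 6]
`lists = [shared, shared, shared]` → lists = [[3, 9, 6], [3, 9, 6], [3, 9, 6]]
`lists[0].append(54)` → shared = [3, 9, 6, 54]; lists = [[3, 9, 6, 54], [3, 9, 6, 54], [3, 9, 6, 54]]
`print(lists[1])` → prints [3, 9, 6, 54]
`print(lists[2])` → prints [3, 9, 6, 54]
`print(shared)` → prints [3, 9, 6, 54]

Answer:
[3, 9, 6, 54]
[3, 9, 6, 54]
[3, 9, 6, 54]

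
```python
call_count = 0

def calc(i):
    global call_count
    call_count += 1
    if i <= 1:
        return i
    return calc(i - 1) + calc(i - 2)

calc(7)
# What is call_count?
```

Calls(i) = 1 + Calls(i-1) + Calls(i-2); Calls(0)=Calls(1)=1. For i=7 this gives 41.

Answer: 41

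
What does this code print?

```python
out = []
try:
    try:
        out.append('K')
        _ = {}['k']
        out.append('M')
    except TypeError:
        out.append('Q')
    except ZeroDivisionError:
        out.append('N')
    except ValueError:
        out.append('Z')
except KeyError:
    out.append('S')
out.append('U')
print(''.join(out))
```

Execution trace: 'K' (try body) → 'S' (outer except KeyError) → 'U' (after the try/except). Output: KSU

Answer: KSU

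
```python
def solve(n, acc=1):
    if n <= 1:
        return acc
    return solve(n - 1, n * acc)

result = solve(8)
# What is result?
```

Accumulator trace (n, acc): (8, 1) -> (7, 8) -> (6, 56) -> (5, 336) -> (4, 1680) -> (3, 6720) -> (2, 20160) -> (1, 40320) -> return 40320

Answer: 40320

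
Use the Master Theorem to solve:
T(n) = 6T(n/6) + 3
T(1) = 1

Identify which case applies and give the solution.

a=6, b=6, f(n)=3. log_6(6) = 1. Since c=0 < 1, Case 1 applies: T(n) = Θ(n^log_b(a)) = O(n).

Answer: O(n) - Case 1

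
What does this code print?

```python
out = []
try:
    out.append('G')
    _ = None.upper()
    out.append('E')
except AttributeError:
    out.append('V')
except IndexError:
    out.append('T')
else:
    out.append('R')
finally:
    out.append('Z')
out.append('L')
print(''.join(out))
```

Execution trace: 'G' (try body) → 'V' (except AttributeError) → 'Z' (finally) → 'L' (after the try/except). Output: GVZL

Answer: GVZL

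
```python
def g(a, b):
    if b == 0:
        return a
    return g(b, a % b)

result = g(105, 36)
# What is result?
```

g(105, 36) -> g(36, 33) -> g(33, 3) -> g(3, 0) -> 3

Answer: 3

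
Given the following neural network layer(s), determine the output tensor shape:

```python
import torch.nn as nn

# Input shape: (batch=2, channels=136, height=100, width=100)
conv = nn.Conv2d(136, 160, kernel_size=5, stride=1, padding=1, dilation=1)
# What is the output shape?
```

Input: (2, 136, 100, 100) -> Output: (2, 160, 98, 98)

Answer: (2, 160, 98, 98)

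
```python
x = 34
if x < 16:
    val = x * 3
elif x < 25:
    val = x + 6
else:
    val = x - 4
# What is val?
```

Trace:
`x = 34` → x = 34
`if x < 16: ...` → x < 16 is False, x < 25 is False, take else branch → val = 30
So val = 30

Answer: 30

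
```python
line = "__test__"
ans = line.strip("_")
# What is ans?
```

Trace:
`line = "__test__"` → line = '__test__'
`ans = line.strip("_")` → ans = 'test'
So ans = 'test'

Answer: 'test'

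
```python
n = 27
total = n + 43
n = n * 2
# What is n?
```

Trace:
`n = 27` → n = 27
`total = n + 43` → total = 70
`n = n * 2` → n = 54
So n = 54

Answer: 54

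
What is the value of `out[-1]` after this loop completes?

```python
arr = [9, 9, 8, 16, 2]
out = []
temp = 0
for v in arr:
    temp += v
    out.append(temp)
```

Cumulative sum ends at 44
`out` takes the values: [] → [9] → [9, 18] → [9, 18, 26] → [9, 18, 26, 42] → [9, 18, 26, 42, 44]
So `out[-1]` = 44

Answer: 44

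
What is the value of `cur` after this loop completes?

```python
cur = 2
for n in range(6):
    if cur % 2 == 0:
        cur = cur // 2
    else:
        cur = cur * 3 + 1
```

Collatz-style transformation from 2
`cur` takes the values: 2 → 1 → 4 → 2 → 1 → 4 → 2

Answer: 2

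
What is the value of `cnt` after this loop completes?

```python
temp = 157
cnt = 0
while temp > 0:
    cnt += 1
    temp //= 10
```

Count digits by repeated division by 10
`cnt` takes the values: 0 → 1 → 2 → 3

Answer: 3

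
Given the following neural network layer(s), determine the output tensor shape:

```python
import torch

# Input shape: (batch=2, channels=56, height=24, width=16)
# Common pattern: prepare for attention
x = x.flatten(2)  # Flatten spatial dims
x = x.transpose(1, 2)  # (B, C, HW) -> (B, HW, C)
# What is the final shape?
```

Input: (2, 56, 24, 16) -> after flatten(2): (2, 56, 384) -> Output: (2, 384, 56)

Answer: (2, 384, 56)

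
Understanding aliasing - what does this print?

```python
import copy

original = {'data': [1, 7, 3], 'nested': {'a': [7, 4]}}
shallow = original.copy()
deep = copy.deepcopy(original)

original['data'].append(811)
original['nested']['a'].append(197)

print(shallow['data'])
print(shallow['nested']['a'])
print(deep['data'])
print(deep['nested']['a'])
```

Key concept: comparing shallow vs deep copy.
Step by step:
`original = {'data': [1, 7, 3], 'nested': {'a': [7, 4]}}` → original = {'data': [1, 7, 3], 'nested': {'a': [7, 4]}}
`shallow = original.copy()` → shallow = {'data': [1, 7, 3], 'nested': {'a': [7, 4]}}
`deep = copy.deepcopy(original)` → deep = {'data': [1, 7, 3], 'nested': {'a': [7, 4]}}
`original['data'].append(811)` → original = {'data': [1, 7, 3, 811], 'nested': {'a': [7, 4]}}; shallow = {'data': [1, 7, 3, 811], 'nested': {'a': [7, 4]}}
`original['nested']['a'].append(197)` → original = {'data': [1, 7, 3, 811], 'nested': {'a': [7, 4, 197]}}; shallow = {'data': [1, 7, 3, 811], 'nested': {'a': [7, 4, 197]}}
`print(shallow['data'])` → prints [1, 7, 3, 811]
`print(shallow['nested']['a'])` → prints [7, 4, 197]
`print(deep['data'])` → prints [1, 7, 3]
`print(deep['nested']['a'])` → prints [7, 4]

Answer:
[1, 7, 3, 811]
[7, 4, 197]
[1, 7, 3]
[7, 4]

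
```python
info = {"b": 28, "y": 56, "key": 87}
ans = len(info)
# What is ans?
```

Trace:
`info = {"b": 28, "y": 56, "key": 87}` → info = {'b': 28, 'y': 56, 'key': 87}
`ans = len(info)` → ans = 3
So ans = 3

Answer: 3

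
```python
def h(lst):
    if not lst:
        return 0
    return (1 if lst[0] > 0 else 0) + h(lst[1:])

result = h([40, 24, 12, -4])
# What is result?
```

Count of positive elements in [40, 24, 12, -4] = 3

Answer: 3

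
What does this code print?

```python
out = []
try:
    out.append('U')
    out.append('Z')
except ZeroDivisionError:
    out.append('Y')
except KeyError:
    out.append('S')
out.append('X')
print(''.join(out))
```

Execution trace: 'U' (try body) → 'Z' (try body, no exception) → 'X' (after the try/except). Output: UZX

Answer: UZX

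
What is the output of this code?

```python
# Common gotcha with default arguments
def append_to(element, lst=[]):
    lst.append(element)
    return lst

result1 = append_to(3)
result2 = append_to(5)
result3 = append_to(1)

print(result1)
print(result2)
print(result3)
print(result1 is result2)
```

Key concept: mutable default argument gotcha.
Step by step:
`result1 = append_to(3)` → result1 = [3]
`result2 = append_to(5)` → result1 = [3, 5] (same object as result2); result2 = [3, 5] (same object as result1)
`result3 = append_to(1)` → result1 = [3, 5, 1] (same object as result2, result3); result2 = [3, 5, 1] (same object as result1, result3); result3 = [3, 5, 1] (same object as result1, result2)
`print(result1)` → prints [3, 5, 1]
`print(result2)` → prints [3, 5, 1]
`print(result3)` → prints [3, 5, 1]
`print(result1 is result2)` → prints True

Answer:
[3, 5, 1]
[3, 5, 1]
[3, 5, 1]
True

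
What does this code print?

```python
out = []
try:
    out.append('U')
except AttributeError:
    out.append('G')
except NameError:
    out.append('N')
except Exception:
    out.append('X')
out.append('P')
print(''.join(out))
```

Execution trace: 'U' (try body, no exception) → 'P' (after the try/except). Output: UP

Answer: UP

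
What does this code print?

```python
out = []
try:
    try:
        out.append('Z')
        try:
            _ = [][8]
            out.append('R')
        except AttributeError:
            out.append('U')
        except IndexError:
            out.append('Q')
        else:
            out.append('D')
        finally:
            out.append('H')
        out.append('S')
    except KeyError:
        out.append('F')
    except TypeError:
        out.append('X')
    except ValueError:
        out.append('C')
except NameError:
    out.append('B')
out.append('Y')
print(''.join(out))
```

Execution trace: 'Z' (try body) → 'Q' (inner except IndexError) → 'H' (inner finally) → 'S' (try body, no exception) → 'Y' (after the try/except). Output: ZQHSY

Answer: ZQHSY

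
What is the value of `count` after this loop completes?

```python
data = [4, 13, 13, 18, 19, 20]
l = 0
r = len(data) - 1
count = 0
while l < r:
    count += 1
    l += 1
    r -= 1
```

Iterations until pointers meet (list length 6)
`count` takes the values: 0 → 1 → 2 → 3

Answer: 3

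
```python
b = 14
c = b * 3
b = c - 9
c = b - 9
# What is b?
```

Trace:
`b = 14` → b = 14
`c = b * 3` → c = 42
`b = c - 9` → b = 33
`c = b - 9` → c = 24
So b = 33

Answer: 33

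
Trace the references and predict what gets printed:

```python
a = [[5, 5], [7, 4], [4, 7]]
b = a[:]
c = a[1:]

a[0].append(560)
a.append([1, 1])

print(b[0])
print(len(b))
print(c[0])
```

Key concept: slice with nested mutation.
Step by step:
`a = [[5, 5], [7, 4], [4, 7]]` → a = [[5, 5], [7, 4], [4, 7]]
`b = a[:]` → b = [[5, 5], [7, 4], [4, 7]]
`c = a[1:]` → c = [[7, 4], [4, 7]]
`a[0].append(560)` → a = [[5, 5, 560], [7, 4], [4, 7]]; b = [[5, 5, 560], [7, 4], [4, 7]]
`a.append([1, 1])` → a = [[5, 5, 560], [7, 4], [4, 7], [1, 1]]
`print(b[0])` → prints [5, 5, 560]
`print(len(b))` → prints 3
`print(c[0])` → prints [7, 4]

Answer:
[5, 5, 560]
3
[7, 4]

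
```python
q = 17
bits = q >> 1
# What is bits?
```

Trace:
`q = 17` → q = 17
`bits = q >> 1` → bits = 8
So bits = 8

Answer: 8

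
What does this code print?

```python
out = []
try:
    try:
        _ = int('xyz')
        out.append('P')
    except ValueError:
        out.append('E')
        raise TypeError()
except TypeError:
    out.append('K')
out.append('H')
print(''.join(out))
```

Execution trace: 'E' (inner except ValueError) → 'K' (outer except TypeError) → 'H' (after the try/except). Output: EKH

Answer: EKH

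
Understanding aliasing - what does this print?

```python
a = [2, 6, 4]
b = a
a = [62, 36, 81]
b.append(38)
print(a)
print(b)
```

Key concept: rebinding vs mutation: a is rebound to a new list, b still points at the original.
Step by step:
`a = [2, 6, 4]` → a = [2, 6, 4]
`b = a` → b = [2, 6, 4] (same object as a)
`a = [62, 36, 81]` → a = [62, 36, 81]
`b.append(38)` → b = [2, 6, 4, 38]
`print(a)` → prints [62, 36, 81]
`print(b)` → prints [2, 6, 4, 38]

Answer:
[62, 36, 81]
[2, 6, 4, 38]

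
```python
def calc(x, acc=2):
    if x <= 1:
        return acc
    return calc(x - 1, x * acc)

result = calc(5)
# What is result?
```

Accumulator trace (n, acc): (5, 2) -> (4, 10) -> (3, 40) -> (2, 120) -> (1, 240) -> return 240

Answer: 240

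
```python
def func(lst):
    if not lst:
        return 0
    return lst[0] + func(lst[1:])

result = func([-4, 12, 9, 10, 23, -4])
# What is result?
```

(-4) + 12 + 9 + 10 + 23 + (-4) + 0 = 46

Answer: 46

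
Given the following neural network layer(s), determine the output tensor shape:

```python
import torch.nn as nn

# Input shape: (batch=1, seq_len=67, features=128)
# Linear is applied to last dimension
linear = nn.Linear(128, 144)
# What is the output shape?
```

Input: (1, 67, 128) -> Output: (1, 67, 144)

Answer: (1, 67, 144)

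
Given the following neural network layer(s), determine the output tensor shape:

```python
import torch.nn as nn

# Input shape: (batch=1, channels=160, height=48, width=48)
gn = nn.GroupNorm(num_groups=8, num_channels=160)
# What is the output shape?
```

Input: (1, 160, 48, 48) -> Output: (1, 160, 48, 48)

Answer: (1, 160, 48, 48)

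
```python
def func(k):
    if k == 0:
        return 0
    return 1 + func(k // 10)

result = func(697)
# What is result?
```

Count of digits of 697: 3

Answer: 3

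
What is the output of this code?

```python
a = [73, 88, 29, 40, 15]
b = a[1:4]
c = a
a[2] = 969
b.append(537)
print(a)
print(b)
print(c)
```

Key concept: slice vs alias.
Step by step:
`a = [73, 88, 29, 40, 15]` → a = [73, 88, 29, 40, 15]
`b = a[1:4]` → b = [88, 29, 40]
`c = a` → c = [73, 88, 29, 40, 15] (same object as a)
`a[2] = 969` → a = [73, 88, 969, 40, 15] (same object as c); c = [73, 88, 969, 40, 15] (same object as a)
`b.append(537)` → b = [88, 29, 40, 537]
`print(a)` → prints [73, 88, 969, 40, 15]
`print(b)` → prints [88, 29, 40, 537]
`print(c)` → prints [73, 88, 969, 40, 15]

Answer:
[73, 88, 969, 40, 15]
[88, 29, 40, 537]
[73, 88, 969, 40, 15]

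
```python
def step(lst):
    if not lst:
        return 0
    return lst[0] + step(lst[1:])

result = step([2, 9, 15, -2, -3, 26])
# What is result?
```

2 + 9 + 15 + (-2) + (-3) + 26 + 0 = 47

Answer: 47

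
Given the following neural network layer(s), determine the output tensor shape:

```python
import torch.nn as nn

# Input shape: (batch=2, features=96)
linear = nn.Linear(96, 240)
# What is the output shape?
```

Input: (2, 96) -> Output: (2, 240)

Answer: (2, 240)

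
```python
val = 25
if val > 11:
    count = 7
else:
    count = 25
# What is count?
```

Trace:
`val = 25` → val = 25
`if val > 11: ...` → val > 11 is True → count = 7
So count = 7

Answer: 7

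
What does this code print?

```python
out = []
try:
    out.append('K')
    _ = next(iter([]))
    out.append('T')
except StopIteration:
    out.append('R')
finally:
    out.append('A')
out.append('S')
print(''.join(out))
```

Execution trace: 'K' (try body) → 'R' (except StopIteration) → 'A' (finally) → 'S' (after the try/except). Output: KRAS

Answer: KRAS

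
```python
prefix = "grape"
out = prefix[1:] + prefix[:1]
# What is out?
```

Trace:
`prefix = "grape"` → prefix = 'grape'
`out = prefix[1:] + prefix[:1]` → out = 'rapeg'
So out = 'rapeg'

Answer: 'rapeg'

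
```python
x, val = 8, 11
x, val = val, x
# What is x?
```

Trace:
`x, val = 8, 11` → x = 8; val = 11
`x, val = val, x` → x = 11; val = 8
So x = 11

Answer: 11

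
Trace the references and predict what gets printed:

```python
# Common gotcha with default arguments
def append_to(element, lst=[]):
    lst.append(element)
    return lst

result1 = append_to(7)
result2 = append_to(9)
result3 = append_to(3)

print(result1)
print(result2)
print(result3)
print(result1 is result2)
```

Key concept: mutable default argument gotcha.
Step by step:
`result1 = append_to(7)` → result1 = [7]
`result2 = append_to(9)` → result1 = [7, 9] (same object as result2); result2 = [7, 9] (same object as result1)
`result3 = append_to(3)` → result1 = [7, 9, 3] (same object as result2, result3); result2 = [7, 9, 3] (same object as result1, result3); result3 = [7, 9, 3] (same object as result1, result2)
`print(result1)` → prints [7, 9, 3]
`print(result2)` → prints [7, 9, 3]
`print(result3)` → prints [7, 9, 3]
`print(result1 is result2)` → prints True

Answer:
[7, 9, 3]
[7, 9, 3]
[7, 9, 3]
True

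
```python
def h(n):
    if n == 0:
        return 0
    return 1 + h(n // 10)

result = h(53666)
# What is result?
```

Count of digits of 53666: 5

Answer: 5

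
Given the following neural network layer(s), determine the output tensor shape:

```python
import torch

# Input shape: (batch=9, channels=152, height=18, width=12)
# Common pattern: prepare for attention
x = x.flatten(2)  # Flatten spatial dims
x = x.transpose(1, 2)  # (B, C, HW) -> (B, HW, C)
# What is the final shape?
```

Input: (9, 152, 18, 12) -> after flatten(2): (9, 152, 216) -> Output: (9, 216, 152)

Answer: (9, 216, 152)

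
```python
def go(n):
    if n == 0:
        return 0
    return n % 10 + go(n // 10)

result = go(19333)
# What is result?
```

Sum of digits of 19333: 3 + 3 + 3 + 9 + 1 = 19

Answer: 19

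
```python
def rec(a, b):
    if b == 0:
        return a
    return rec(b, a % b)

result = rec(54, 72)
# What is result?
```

rec(54, 72) -> rec(72, 54) -> rec(54, 18) -> rec(18, 0) -> 18

Answer: 18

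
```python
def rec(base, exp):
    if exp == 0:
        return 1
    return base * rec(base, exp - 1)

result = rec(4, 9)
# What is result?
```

rec(4, 9) = 4 * 4 * 4 * 4 * 4 * 4 * 4 * 4 * 4 = 262144

Answer: 262144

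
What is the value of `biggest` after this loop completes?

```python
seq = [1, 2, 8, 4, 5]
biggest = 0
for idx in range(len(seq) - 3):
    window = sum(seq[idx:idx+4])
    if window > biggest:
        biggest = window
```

Max sum of 4-element window in [1, 2, 8, 4, 5]
`biggest` takes the values: 0 → 15 → 19

Answer: 19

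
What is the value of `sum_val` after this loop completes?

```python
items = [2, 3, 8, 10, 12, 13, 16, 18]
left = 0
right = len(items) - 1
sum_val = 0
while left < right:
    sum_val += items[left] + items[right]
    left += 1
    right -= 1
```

Sum of pairs from ends
`sum_val` takes the values: 0 → 20 → 39 → 60 → 82

Answer: 82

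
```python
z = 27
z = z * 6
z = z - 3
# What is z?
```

Trace:
`z = 27` → z = 27
`z = z * 6` → z = 162
`z = z - 3` → z = 159
So z = 159

Answer: 159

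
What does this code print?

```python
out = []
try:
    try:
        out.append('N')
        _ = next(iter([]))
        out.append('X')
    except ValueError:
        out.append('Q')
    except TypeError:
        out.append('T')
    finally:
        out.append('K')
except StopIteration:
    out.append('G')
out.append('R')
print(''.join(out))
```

Execution trace: 'N' (try body) → 'K' (finally) → 'G' (outer except StopIteration) → 'R' (after the try/except). Output: NKGR

Answer: NKGR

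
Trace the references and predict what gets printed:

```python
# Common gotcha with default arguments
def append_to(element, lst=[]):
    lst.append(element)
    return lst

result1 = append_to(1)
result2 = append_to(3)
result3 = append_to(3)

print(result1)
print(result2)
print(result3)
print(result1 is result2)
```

Key concept: mutable default argument gotcha.
Step by step:
`result1 = append_to(1)` → result1 = [1]
`result2 = append_to(3)` → result1 = [1, 3] (same object as result2); result2 = [1, 3] (same object as result1)
`result3 = append_to(3)` → result1 = [1, 3, 3] (same object as result2, result3); result2 = [1, 3, 3] (same object as result1, result3); result3 = [1, 3, 3] (same object as result1, result2)
`print(result1)` → prints [1, 3, 3]
`print(result2)` → prints [1, 3, 3]
`print(result3)` → prints [1, 3, 3]
`print(result1 is result2)` → prints True

Answer:
[1, 3, 3]
[1, 3, 3]
[1, 3, 3]
True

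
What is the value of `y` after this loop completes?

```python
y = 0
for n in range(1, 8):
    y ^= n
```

XOR of 1 to 7
`y` takes the values: 0 → 1 → 3 → 0 → 4 → 1 → 7 → 0

Answer: 0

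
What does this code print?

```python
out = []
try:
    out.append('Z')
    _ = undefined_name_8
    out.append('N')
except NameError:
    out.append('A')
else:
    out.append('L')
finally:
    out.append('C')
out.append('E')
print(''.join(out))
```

Execution trace: 'Z' (try body) → 'A' (except NameError) → 'C' (finally) → 'E' (after the try/except). Output: ZACE

Answer: ZACE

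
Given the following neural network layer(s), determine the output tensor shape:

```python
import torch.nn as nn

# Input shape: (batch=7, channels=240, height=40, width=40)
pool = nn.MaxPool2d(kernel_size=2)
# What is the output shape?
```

Input: (7, 240, 40, 40) -> Output: (7, 240, 20, 20)

Answer: (7, 240, 20, 20)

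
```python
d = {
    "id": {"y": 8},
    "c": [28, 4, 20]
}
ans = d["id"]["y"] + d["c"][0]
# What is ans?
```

Trace:
`d = { ...` → d = {'id': {'y': 8}, 'c': [28, 4, 20]}
`ans = d["id"]["y"] + d["c"][0]` → ans = 36
So ans = 36

Answer: 36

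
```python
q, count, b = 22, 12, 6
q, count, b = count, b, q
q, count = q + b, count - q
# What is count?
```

Trace:
`q, count, b = 22, 12, 6` → q = 22; count = 12; b = 6
`q, count, b = count, b, q` → q = 12; count = 6; b = 22
`q, count = q + b, count - q` → q = 34; count = -6
So count = -6

Answer: -6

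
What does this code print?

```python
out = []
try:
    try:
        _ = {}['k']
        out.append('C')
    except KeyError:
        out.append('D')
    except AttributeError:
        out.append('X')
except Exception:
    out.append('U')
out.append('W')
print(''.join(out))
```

Execution trace: 'D' (inner except KeyError) → 'W' (after the try/except). Output: DW

Answer: DW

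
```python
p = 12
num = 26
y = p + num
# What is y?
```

Trace:
`p = 12` → p = 12
`num = 26` → num = 26
`y = p + num` → y = 38
So y = 38

Answer: 38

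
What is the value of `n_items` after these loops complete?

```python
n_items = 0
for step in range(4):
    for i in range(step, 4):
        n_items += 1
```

Upper triangle: 4 + 3 + ... + 1
`n_items` takes the values: 0 → 1 → 2 → 3 → 4 → 5 → 6 → 7 → 8 → 9 → 10

Answer: 10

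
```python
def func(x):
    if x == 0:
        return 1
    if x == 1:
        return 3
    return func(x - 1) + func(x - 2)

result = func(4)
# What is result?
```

Build up from base cases: func(0)=1, func(1)=3, func(2)=4, func(3)=7, func(4)=11

Answer: 11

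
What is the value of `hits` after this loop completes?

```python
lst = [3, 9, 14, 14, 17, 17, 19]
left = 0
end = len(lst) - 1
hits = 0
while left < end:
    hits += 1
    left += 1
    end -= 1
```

Iterations until pointers meet (list length 7)
`hits` takes the values: 0 → 1 → 2 → 3

Answer: 3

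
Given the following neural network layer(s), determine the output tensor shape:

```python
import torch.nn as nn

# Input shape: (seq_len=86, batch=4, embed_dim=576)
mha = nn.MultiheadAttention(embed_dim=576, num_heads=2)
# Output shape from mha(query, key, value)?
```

Input: (86, 4, 576) -> Output: (86, 4, 576)

Answer: (86, 4, 576)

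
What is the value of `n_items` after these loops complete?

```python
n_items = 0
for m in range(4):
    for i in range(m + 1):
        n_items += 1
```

Triangle: 1 + 2 + ... + 4
`n_items` takes the values: 0 → 1 → 2 → 3 → 4 → 5 → 6 → 7 → 8 → 9 → 10

Answer: 10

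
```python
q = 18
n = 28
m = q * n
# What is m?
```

Trace:
`q = 18` → q = 18
`n = 28` → n = 28
`m = q * n` → m = 504
So m = 504

Answer: 504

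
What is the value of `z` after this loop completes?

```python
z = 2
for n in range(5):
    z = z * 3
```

Multiply by 3, 5 times: 2 * 3^5 = 486
`z` takes the values: 2 → 6 → 18 → 54 → 162 → 486

Answer: 486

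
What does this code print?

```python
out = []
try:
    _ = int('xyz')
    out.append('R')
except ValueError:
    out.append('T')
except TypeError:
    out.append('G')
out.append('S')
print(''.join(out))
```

Execution trace: 'T' (except ValueError) → 'S' (after the try/except). Output: TS

Answer: TS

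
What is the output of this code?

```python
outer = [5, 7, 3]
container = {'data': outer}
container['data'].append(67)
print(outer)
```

Key concept: dict holds reference to list.
Step by step:
`outer = [5, 7, 3]` → outer = [5, 7, 3]
`container = {'data': outer}` → container = {'data': [5, 7, 3]}
`container['data'].append(67)` → outer = [5, 7, 3, 67]; container = {'data': [5, 7, 3, 67]}
`print(outer)` → prints [5, 7, 3, 67]

Answer: [5, 7, 3, 67]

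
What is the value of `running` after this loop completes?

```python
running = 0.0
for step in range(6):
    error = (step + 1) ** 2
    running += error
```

Sum of squared losses 1² + 2² + ... + 6²
`running` takes the values: 0.0 → 1.0 → 5.0 → 14.0 → 30.0 → 55.0 → 91.0

Answer: 91.0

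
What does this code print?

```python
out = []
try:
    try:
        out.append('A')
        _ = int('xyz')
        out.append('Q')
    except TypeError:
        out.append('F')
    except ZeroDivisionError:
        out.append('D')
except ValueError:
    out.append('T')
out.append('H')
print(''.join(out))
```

Execution trace: 'A' (try body) → 'T' (outer except ValueError) → 'H' (after the try/except). Output: ATH

Answer: ATH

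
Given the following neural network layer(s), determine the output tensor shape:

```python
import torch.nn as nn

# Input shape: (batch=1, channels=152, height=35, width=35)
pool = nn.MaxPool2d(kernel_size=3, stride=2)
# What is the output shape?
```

Input: (1, 152, 35, 35) -> Output: (1, 152, 17, 17)

Answer: (1, 152, 17, 17)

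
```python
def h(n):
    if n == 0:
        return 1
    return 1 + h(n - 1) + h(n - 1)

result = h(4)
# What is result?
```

h(n) = 1 + 2·h(n-1), h(0)=1. Closed form: (1+1)·2^4 - 1 = 31.

Answer: 31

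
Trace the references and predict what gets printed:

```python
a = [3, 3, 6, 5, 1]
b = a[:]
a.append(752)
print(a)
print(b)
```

Key concept: slice [:] creates copy.
Step by step:
`a = [3, 3, 6, 5, 1]` → a = [3, 3, 6, 5, 1]
`b = a[:]` → b = [3, 3, 6, 5, 1]
`a.append(752)` → a = [3, 3, 6, 5, 1, 752]
`print(a)` → prints [3, 3, 6, 5, 1, 752]
`print(b)` → prints [3, 3, 6, 5, 1]

Answer:
[3, 3, 6, 5, 1, 752]
[3, 3, 6, 5, 1]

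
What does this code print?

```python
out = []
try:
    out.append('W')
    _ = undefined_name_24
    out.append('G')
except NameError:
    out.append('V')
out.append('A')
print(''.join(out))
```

Execution trace: 'W' (try body) → 'V' (except NameError) → 'A' (after the try/except). Output: WVA

Answer: WVA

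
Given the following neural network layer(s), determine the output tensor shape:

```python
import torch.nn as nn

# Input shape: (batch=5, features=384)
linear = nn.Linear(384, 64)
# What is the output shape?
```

Input: (5, 384) -> Output: (5, 64)

Answer: (5, 64)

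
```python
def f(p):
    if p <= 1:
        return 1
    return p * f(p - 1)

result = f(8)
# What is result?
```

f(8) = 8 * 7 * 6 * 5 * 4 * 3 * 2 * 1 = 40320

Answer: 40320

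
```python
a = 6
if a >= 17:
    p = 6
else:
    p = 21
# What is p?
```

Trace:
`a = 6` → a = 6
`if a >= 17: ...` → a >= 17 is False, take else branch → p = 21
So p = 21

Answer: 21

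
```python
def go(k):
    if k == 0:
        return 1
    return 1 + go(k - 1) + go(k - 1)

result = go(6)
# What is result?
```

go(k) = 1 + 2·go(k-1), go(0)=1. Closed form: (1+1)·2^6 - 1 = 127.

Answer: 127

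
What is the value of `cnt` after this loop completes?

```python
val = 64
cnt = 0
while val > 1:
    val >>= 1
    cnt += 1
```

Count right shifts until 1
`cnt` takes the values: 0 → 1 → 2 → 3 → 4 → 5 → 6

Answer: 6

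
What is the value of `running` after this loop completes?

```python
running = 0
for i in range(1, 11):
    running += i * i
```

Sum of squares 1² to 10² = 385
`running` takes the values: 0 → 1 → 5 → 14 → 30 → 55 → 91 → 140 → 204 → 285 → 385

Answer: 385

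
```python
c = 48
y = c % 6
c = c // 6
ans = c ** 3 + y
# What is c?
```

Trace:
`c = 48` → c = 48
`y = c % 6` → y = 0
`c = c // 6` → c = 8
`ans = c ** 3 + y` → ans = 512
So c = 8

Answer: 8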